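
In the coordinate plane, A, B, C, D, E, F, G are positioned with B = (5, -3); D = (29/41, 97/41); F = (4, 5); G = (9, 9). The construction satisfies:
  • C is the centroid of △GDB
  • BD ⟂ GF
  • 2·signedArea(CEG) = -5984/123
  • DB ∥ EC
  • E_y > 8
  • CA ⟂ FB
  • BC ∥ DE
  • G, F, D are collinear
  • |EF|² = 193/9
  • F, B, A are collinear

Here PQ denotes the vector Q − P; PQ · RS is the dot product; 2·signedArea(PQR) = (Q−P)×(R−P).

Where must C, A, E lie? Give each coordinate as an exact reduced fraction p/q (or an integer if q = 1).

A = (34267/7995, 21679/7995)
C = (201/41, 343/123)
E = (25/41, 1003/123)

1. C_x = 201/41  [C is the centroid of △GDB]
2. C_y = 343/123  [C is the centroid of △GDB]
   → C = (201/41, 343/123)
3. A_x = 34267/7995  [F, B, A are collinear ∩ CA ⟂ FB]
4. A_y = 21679/7995  [F, B, A are collinear ∩ CA ⟂ FB]
   → A = (34267/7995, 21679/7995)
5. E_x = 25/41  [DB ∥ EC ∩ BC ∥ DE]
6. E_y = 1003/123  [DB ∥ EC ∩ BC ∥ DE]
   → E = (25/41, 1003/123)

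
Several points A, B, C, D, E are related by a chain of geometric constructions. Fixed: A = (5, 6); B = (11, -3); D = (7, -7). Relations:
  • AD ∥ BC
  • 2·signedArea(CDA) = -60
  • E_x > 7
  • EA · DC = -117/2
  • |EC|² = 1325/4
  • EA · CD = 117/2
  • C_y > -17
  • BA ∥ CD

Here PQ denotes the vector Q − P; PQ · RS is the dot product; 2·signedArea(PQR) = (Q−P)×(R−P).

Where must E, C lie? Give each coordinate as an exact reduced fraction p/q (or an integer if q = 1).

C = (13, -16)
E = (8, 3/2)

1. C_x = 13  [BA ∥ CD ∩ AD ∥ BC]
2. C_y = -16  [BA ∥ CD ∩ AD ∥ BC]
   → C = (13, -16)
3. E_x = 8  [line 6·x + -9·y + -69/2 = 0 ∩ |EC|² = 1325/4]
4. E_y = 3/2  [line 6·x + -9·y + -69/2 = 0 ∩ |EC|² = 1325/4]
   → E = (8, 3/2)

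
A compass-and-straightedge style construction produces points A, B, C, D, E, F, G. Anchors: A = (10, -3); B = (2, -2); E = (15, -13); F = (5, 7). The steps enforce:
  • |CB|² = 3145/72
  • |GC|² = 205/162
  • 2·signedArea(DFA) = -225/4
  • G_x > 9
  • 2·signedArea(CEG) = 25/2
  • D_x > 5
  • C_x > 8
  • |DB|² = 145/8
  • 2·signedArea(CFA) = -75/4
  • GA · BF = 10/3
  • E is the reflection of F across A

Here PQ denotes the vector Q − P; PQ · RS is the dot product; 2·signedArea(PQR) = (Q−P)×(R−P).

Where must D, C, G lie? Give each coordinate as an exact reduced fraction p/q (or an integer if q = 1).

C = (101/12, -43/12)
D = (21/4, -19/4)
G = (341/36, -115/36)

1. D_x = 21/4  [line 10·x + 5·y + -115/4 = 0 ∩ |DB|² = 145/8]
2. D_y = -19/4  [line 10·x + 5·y + -115/4 = 0 ∩ |DB|² = 145/8]
   → D = (21/4, -19/4)
3. C_x = 101/12  [line 10·x + 5·y + -265/4 = 0 ∩ |CB|² = 3145/72]
4. C_y = -43/12  [line 10·x + 5·y + -265/4 = 0 ∩ |CB|² = 3145/72]
   → C = (101/12, -43/12)
5. G_x = 341/36  [2·signedArea(CEG) = 25/2 ∩ GA · BF = 10/3]
6. G_y = -115/36  [2·signedArea(CEG) = 25/2 ∩ GA · BF = 10/3]
   → G = (341/36, -115/36)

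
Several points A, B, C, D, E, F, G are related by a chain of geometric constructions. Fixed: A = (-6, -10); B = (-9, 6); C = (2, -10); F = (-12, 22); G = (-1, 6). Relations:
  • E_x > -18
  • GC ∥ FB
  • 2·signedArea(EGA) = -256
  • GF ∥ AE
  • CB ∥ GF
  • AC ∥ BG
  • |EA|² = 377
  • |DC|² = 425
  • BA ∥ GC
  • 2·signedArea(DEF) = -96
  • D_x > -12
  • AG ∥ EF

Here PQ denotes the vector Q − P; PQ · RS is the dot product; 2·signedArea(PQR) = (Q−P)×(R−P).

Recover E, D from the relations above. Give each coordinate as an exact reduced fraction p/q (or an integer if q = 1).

1. E_x = -17  [AG ∥ EF ∩ GF ∥ AE]
2. E_y = 6  [AG ∥ EF ∩ GF ∥ AE]
   → E = (-17, 6)
3. D_x = -11  [line -16·x + 5·y + -206 = 0 ∩ |DC|² = 425]
4. D_y = 6  [line -16·x + 5·y + -206 = 0 ∩ |DC|² = 425]
   → D = (-11, 6)

D = (-11, 6)
E = (-17, 6)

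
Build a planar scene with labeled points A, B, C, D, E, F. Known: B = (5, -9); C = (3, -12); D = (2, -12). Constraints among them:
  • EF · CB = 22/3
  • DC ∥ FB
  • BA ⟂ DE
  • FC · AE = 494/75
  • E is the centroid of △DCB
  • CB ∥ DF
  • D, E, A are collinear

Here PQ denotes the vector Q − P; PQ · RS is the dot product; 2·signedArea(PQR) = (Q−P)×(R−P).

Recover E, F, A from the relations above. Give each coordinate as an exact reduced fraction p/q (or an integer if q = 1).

A = (134/25, -237/25)
E = (10/3, -11)
F = (4, -9)

1. E_x = 10/3  [E is the centroid of △DCB]
2. E_y = -11  [E is the centroid of △DCB]
   → E = (10/3, -11)
3. F_x = 4  [DC ∥ FB ∩ CB ∥ DF]
4. F_y = -9  [DC ∥ FB ∩ CB ∥ DF]
   → F = (4, -9)
5. A_x = 134/25  [D, E, A are collinear ∩ BA ⟂ DE]
6. A_y = -237/25  [D, E, A are collinear ∩ BA ⟂ DE]
   → A = (134/25, -237/25)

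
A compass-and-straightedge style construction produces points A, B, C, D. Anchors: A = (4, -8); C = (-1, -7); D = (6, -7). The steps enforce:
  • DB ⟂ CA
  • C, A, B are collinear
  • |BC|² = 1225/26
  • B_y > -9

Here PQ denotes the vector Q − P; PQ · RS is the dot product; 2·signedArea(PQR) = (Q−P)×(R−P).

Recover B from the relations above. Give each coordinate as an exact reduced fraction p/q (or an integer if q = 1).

1. B_x = 149/26  [C, A, B are collinear ∩ DB ⟂ CA]
2. B_y = -217/26  [C, A, B are collinear ∩ DB ⟂ CA]
   → B = (149/26, -217/26)

B = (149/26, -217/26)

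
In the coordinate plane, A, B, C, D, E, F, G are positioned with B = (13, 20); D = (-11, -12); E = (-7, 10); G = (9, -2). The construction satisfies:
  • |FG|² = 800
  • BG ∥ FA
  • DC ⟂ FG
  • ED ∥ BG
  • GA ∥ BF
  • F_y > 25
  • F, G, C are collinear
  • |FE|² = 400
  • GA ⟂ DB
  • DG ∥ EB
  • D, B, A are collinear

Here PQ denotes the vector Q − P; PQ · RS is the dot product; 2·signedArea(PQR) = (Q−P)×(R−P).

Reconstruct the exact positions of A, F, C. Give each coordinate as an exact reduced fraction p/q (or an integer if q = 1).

A = (1, 4)
C = (10, -9)
F = (5, 26)

1. A_x = 1  [D, B, A are collinear ∩ GA ⟂ DB]
2. A_y = 4  [D, B, A are collinear ∩ GA ⟂ DB]
   → A = (1, 4)
3. F_x = 5  [BG ∥ FA ∩ GA ∥ BF]
4. F_y = 26  [BG ∥ FA ∩ GA ∥ BF]
   → F = (5, 26)
5. C_x = 10  [F, G, C are collinear ∩ DC ⟂ FG]
6. C_y = -9  [F, G, C are collinear ∩ DC ⟂ FG]
   → C = (10, -9)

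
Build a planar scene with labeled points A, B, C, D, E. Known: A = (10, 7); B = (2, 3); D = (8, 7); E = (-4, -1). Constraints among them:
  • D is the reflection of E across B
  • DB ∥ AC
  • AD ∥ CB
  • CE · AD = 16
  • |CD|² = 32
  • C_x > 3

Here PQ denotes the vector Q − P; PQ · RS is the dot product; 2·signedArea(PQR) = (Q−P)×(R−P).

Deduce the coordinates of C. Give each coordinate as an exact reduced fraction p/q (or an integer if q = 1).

1. C_x = 4  [AD ∥ CB ∩ DB ∥ AC]
2. C_y = 3  [AD ∥ CB ∩ DB ∥ AC]
   → C = (4, 3)

C = (4, 3)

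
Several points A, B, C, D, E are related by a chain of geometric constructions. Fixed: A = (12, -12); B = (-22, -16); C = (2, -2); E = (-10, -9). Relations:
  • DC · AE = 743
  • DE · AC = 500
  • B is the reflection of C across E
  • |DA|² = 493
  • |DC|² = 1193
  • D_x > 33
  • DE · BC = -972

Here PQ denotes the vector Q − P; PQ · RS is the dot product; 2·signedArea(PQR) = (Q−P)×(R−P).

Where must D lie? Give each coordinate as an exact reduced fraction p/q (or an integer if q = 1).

D = (34, -15)

1. D_x = 34  [DE · AC = 500 ∩ DC · AE = 743]
2. D_y = -15  [DE · AC = 500 ∩ DC · AE = 743]
   → D = (34, -15)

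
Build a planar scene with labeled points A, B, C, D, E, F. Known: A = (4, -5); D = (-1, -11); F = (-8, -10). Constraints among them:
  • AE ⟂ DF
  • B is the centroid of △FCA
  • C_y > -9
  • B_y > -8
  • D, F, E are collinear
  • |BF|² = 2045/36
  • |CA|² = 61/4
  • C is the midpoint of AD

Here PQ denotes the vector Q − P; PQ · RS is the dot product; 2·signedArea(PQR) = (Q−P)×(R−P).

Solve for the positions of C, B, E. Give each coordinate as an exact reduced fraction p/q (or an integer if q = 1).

B = (-5/6, -23/3)
C = (3/2, -8)
E = (153/50, -579/50)

1. C_x = 3/2  [C is the midpoint of AD]
2. C_y = -8  [C is the midpoint of AD]
   → C = (3/2, -8)
3. B_x = -5/6  [B is the centroid of △FCA]
4. B_y = -23/3  [B is the centroid of △FCA]
   → B = (-5/6, -23/3)
5. E_x = 153/50  [D, F, E are collinear ∩ AE ⟂ DF]
6. E_y = -579/50  [D, F, E are collinear ∩ AE ⟂ DF]
   → E = (153/50, -579/50)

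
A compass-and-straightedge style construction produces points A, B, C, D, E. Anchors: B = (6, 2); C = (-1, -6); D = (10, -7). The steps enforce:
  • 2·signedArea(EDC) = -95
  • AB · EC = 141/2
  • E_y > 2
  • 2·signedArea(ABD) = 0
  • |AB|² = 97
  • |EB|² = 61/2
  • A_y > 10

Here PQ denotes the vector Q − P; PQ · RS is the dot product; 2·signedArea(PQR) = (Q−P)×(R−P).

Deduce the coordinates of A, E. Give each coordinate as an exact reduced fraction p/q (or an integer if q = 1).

1. A_x = 2  [line 9·x + 4·y + -62 = 0 ∩ |AB|² = 97]
2. A_y = 11  [line 9·x + 4·y + -62 = 0 ∩ |AB|² = 97]
   → A = (2, 11)
3. E_x = 1/2  [2·signedArea(EDC) = -95 ∩ AB · EC = 141/2]
4. E_y = 5/2  [2·signedArea(EDC) = -95 ∩ AB · EC = 141/2]
   → E = (1/2, 5/2)

A = (2, 11)
E = (1/2, 5/2)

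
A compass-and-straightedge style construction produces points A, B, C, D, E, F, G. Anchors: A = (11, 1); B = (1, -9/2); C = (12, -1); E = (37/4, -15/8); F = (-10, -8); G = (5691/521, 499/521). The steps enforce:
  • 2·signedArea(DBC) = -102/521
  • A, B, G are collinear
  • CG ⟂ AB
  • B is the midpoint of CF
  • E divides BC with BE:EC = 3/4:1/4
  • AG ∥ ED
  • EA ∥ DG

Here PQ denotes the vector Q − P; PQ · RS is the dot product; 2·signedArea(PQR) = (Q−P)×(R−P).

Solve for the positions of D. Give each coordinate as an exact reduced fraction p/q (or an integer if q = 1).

1. D_x = 19117/2084  [EA ∥ DG ∩ AG ∥ ED]
2. D_y = -7991/4168  [EA ∥ DG ∩ AG ∥ ED]
   → D = (19117/2084, -7991/4168)

D = (19117/2084, -7991/4168)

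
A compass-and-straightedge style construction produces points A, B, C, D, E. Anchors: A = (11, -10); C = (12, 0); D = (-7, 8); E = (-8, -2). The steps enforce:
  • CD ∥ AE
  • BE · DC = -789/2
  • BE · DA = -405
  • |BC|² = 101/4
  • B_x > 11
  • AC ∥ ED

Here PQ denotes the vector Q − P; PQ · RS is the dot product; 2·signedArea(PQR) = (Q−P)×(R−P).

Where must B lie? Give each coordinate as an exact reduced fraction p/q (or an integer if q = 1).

B = (23/2, -5)

1. B_x = 23/2  [BE · DA = -405 ∩ BE · DC = -789/2]
2. B_y = -5  [BE · DA = -405 ∩ BE · DC = -789/2]
   → B = (23/2, -5)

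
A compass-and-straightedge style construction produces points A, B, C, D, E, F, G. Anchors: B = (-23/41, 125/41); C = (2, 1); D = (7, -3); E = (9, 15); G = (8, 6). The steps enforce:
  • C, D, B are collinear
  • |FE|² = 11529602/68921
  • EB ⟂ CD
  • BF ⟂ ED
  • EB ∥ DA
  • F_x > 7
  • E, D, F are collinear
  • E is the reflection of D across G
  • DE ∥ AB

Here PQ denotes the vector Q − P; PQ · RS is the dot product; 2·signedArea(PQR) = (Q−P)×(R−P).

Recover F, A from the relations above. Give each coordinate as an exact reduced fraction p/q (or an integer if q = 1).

A = (-105/41, -613/41)
F = (12728/1681, 3606/1681)

1. F_x = 12728/1681  [E, D, F are collinear ∩ BF ⟂ ED]
2. F_y = 3606/1681  [E, D, F are collinear ∩ BF ⟂ ED]
   → F = (12728/1681, 3606/1681)
3. A_x = -105/41  [DE ∥ AB ∩ EB ∥ DA]
4. A_y = -613/41  [DE ∥ AB ∩ EB ∥ DA]
   → A = (-105/41, -613/41)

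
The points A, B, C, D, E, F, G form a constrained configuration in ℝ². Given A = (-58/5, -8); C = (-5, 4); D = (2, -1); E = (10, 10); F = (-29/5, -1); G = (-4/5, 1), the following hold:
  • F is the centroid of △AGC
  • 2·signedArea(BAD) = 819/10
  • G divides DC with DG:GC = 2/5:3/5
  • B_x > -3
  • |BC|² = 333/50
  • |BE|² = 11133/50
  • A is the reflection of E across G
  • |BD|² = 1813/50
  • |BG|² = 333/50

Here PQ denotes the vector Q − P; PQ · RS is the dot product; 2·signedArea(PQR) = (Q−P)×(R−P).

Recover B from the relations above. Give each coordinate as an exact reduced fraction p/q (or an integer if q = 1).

B = (-29/10, 5/2)

1. B_x = -29/10  [line -7·x + 68/5·y + -543/10 = 0 ∩ |BC|² = 333/50]
2. B_y = 5/2  [line -7·x + 68/5·y + -543/10 = 0 ∩ |BC|² = 333/50]
   → B = (-29/10, 5/2)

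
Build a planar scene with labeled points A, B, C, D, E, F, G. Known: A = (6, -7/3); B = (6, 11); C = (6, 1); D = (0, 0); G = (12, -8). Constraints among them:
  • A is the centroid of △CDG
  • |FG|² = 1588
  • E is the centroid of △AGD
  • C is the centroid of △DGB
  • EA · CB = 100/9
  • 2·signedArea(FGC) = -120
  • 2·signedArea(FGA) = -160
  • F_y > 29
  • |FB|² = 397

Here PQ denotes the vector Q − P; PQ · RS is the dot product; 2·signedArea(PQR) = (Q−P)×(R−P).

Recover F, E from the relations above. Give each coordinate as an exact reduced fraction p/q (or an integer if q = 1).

1. F_x = 0  [2·signedArea(FGC) = -120 ∩ 2·signedArea(FGA) = -160]
2. F_y = 30  [2·signedArea(FGC) = -120 ∩ 2·signedArea(FGA) = -160]
   → F = (0, 30)
3. E_x = 6  [E is the centroid of △AGD]
4. E_y = -31/9  [E is the centroid of △AGD]
   → E = (6, -31/9)

E = (6, -31/9)
F = (0, 30)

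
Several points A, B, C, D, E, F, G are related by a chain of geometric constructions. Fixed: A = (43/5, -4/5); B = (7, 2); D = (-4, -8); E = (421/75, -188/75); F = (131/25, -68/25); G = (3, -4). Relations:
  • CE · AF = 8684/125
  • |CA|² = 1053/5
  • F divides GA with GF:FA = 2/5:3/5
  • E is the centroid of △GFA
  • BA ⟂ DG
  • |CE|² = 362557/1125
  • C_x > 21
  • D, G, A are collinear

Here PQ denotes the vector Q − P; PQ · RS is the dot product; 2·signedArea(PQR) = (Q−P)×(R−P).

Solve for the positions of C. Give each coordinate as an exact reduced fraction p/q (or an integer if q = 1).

C = (106/5, 32/5)

1. C_x = 106/5  [line 84/25·x + 48/25·y + -2088/25 = 0 ∩ |CA|² = 1053/5]
2. C_y = 32/5  [line 84/25·x + 48/25·y + -2088/25 = 0 ∩ |CA|² = 1053/5]
   → C = (106/5, 32/5)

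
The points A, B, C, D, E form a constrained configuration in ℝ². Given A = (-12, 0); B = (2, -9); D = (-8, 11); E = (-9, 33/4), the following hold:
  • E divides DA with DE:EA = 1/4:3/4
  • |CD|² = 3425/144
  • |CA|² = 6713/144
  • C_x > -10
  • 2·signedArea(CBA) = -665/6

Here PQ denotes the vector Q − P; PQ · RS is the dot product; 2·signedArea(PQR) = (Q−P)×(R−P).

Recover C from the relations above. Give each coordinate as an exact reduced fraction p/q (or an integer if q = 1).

C = (-29/3, 77/12)

1. C_x = -29/3  [line -9·x + -14·y + 17/6 = 0 ∩ |CD|² = 3425/144]
2. C_y = 77/12  [line -9·x + -14·y + 17/6 = 0 ∩ |CD|² = 3425/144]
   → C = (-29/3, 77/12)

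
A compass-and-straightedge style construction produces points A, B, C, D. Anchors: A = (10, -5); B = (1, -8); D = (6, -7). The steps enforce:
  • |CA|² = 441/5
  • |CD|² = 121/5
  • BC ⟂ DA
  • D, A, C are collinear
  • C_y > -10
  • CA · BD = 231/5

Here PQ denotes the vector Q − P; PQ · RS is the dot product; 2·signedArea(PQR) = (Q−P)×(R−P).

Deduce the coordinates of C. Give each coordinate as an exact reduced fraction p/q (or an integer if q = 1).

C = (8/5, -46/5)

1. C_x = 8/5  [D, A, C are collinear ∩ BC ⟂ DA]
2. C_y = -46/5  [D, A, C are collinear ∩ BC ⟂ DA]
   → C = (8/5, -46/5)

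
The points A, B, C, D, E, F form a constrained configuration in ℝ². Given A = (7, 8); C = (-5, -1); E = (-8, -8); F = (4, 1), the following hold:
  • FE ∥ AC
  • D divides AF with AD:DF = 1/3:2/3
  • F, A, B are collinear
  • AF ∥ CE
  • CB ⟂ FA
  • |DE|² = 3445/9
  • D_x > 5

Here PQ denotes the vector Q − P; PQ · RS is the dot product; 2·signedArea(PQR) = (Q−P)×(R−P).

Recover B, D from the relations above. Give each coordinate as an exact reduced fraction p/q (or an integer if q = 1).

B = (109/58, -229/58)
D = (6, 17/3)

1. B_x = 109/58  [F, A, B are collinear ∩ CB ⟂ FA]
2. B_y = -229/58  [F, A, B are collinear ∩ CB ⟂ FA]
   → B = (109/58, -229/58)
3. D_x = 6  [D divides AF with AD:DF = 1/3:2/3]
4. D_y = 17/3  [D divides AF with AD:DF = 1/3:2/3]
   → D = (6, 17/3)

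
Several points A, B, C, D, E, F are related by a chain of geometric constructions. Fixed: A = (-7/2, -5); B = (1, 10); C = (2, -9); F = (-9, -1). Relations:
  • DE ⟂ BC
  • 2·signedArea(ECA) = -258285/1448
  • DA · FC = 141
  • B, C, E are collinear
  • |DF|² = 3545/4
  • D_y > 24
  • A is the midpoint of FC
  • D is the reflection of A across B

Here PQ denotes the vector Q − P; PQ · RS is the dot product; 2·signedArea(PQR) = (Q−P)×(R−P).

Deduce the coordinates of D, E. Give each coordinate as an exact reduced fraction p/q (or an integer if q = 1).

1. D_x = 11/2  [D is the reflection of A across B]
2. D_y = 25  [D is the reflection of A across B]
   → D = (11/2, 25)
3. E_x = 163/724  [B, C, E are collinear ∩ DE ⟂ BC]
4. E_y = 17899/724  [B, C, E are collinear ∩ DE ⟂ BC]
   → E = (163/724, 17899/724)

D = (11/2, 25)
E = (163/724, 17899/724)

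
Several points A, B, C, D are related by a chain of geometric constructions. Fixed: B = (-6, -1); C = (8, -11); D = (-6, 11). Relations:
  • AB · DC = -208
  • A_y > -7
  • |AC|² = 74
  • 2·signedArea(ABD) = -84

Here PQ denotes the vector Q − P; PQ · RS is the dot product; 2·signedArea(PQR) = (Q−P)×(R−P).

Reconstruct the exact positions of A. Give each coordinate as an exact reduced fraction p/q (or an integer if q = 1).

A = (1, -6)

1. A_x = 1  [2·signedArea(ABD) = -84 ∩ AB · DC = -208]
2. A_y = -6  [2·signedArea(ABD) = -84 ∩ AB · DC = -208]
   → A = (1, -6)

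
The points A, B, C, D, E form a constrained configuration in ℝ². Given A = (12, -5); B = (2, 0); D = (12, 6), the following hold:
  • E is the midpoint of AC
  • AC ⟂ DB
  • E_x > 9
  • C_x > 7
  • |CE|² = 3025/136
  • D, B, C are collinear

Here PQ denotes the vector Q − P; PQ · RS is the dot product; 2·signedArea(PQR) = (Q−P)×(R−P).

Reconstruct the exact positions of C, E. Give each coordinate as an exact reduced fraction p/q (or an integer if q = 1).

C = (243/34, 105/34)
E = (651/68, -65/68)

1. C_x = 243/34  [D, B, C are collinear ∩ AC ⟂ DB]
2. C_y = 105/34  [D, B, C are collinear ∩ AC ⟂ DB]
   → C = (243/34, 105/34)
3. E_x = 651/68  [E is the midpoint of AC]
4. E_y = -65/68  [E is the midpoint of AC]
   → E = (651/68, -65/68)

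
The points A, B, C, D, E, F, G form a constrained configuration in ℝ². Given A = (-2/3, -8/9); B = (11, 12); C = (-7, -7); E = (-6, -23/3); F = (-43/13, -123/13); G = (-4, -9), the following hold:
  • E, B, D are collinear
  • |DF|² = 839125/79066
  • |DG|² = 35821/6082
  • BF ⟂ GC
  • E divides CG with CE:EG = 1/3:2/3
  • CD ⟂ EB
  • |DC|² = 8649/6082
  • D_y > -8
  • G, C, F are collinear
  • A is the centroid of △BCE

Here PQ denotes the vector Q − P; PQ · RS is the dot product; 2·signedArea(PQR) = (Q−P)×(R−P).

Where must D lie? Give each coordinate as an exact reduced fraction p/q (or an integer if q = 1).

1. D_x = -37087/6082  [E, B, D are collinear ∩ CD ⟂ EB]
2. D_y = -47317/6082  [E, B, D are collinear ∩ CD ⟂ EB]
   → D = (-37087/6082, -47317/6082)

D = (-37087/6082, -47317/6082)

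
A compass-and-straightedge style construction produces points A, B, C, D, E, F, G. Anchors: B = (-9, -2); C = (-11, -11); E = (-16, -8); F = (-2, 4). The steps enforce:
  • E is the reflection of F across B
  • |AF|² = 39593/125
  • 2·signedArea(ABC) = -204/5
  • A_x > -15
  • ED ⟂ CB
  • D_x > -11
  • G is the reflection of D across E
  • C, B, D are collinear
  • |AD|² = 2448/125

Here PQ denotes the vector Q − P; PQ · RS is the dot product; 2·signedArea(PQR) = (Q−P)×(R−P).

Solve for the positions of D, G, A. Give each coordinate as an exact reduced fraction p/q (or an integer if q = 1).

1. D_x = -53/5  [C, B, D are collinear ∩ ED ⟂ CB]
2. D_y = -46/5  [C, B, D are collinear ∩ ED ⟂ CB]
   → D = (-53/5, -46/5)
3. G_x = -107/5  [G is the reflection of D across E]
4. G_y = -34/5  [G is the reflection of D across E]
   → G = (-107/5, -34/5)
5. A_x = -373/25  [line 9·x + -2·y + 589/5 = 0 ∩ |AD|² = 2448/125]
6. A_y = -206/25  [line 9·x + -2·y + 589/5 = 0 ∩ |AD|² = 2448/125]
   → A = (-373/25, -206/25)

A = (-373/25, -206/25)
D = (-53/5, -46/5)
G = (-107/5, -34/5)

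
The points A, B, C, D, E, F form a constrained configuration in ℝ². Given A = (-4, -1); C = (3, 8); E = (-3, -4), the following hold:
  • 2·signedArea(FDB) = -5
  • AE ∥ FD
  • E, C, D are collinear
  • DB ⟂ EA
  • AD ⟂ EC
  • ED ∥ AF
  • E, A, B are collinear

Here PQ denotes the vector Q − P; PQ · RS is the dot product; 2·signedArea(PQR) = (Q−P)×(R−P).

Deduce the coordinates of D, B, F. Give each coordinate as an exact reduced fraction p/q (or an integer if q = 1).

1. D_x = -2  [E, C, D are collinear ∩ AD ⟂ EC]
2. D_y = -2  [E, C, D are collinear ∩ AD ⟂ EC]
   → D = (-2, -2)
3. B_x = -7/2  [E, A, B are collinear ∩ DB ⟂ EA]
4. B_y = -5/2  [E, A, B are collinear ∩ DB ⟂ EA]
   → B = (-7/2, -5/2)
5. F_x = -3  [AE ∥ FD ∩ ED ∥ AF]
6. F_y = 1  [AE ∥ FD ∩ ED ∥ AF]
   → F = (-3, 1)

B = (-7/2, -5/2)
D = (-2, -2)
F = (-3, 1)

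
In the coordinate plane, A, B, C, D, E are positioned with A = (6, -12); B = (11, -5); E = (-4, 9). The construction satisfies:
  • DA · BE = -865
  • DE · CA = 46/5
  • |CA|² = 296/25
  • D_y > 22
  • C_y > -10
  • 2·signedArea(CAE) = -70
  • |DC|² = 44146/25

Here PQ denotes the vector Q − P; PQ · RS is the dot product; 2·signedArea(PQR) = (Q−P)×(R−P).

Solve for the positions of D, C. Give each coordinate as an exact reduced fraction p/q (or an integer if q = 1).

C = (8, -46/5)
D = (-19, 23)

1. C_x = 8  [line -21·x + -10·y + 76 = 0 ∩ |CA|² = 296/25]
2. C_y = -46/5  [line -21·x + -10·y + 76 = 0 ∩ |CA|² = 296/25]
   → C = (8, -46/5)
3. D_x = -19  [DA · BE = -865 ∩ DE · CA = 46/5]
4. D_y = 23  [DA · BE = -865 ∩ DE · CA = 46/5]
   → D = (-19, 23)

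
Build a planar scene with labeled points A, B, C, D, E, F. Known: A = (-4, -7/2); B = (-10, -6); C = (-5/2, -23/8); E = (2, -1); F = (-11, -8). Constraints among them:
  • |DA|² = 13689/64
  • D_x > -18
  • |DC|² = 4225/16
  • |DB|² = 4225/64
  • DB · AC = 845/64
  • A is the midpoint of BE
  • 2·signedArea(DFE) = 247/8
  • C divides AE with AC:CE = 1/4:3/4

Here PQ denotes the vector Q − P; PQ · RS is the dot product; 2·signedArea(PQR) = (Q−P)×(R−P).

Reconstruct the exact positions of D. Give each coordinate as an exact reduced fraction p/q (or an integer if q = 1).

1. D_x = -35/2  [2·signedArea(DFE) = 247/8 ∩ DB · AC = 845/64]
2. D_y = -73/8  [2·signedArea(DFE) = 247/8 ∩ DB · AC = 845/64]
   → D = (-35/2, -73/8)

D = (-35/2, -73/8)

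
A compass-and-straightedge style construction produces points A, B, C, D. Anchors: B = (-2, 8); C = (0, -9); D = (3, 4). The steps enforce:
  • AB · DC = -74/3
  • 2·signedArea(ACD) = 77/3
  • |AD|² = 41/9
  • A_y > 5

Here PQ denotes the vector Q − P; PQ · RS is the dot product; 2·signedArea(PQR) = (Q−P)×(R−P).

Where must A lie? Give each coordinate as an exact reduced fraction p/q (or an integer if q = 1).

A = (4/3, 16/3)

1. A_x = 4/3  [AB · DC = -74/3 ∩ 2·signedArea(ACD) = 77/3]
2. A_y = 16/3  [AB · DC = -74/3 ∩ 2·signedArea(ACD) = 77/3]
   → A = (4/3, 16/3)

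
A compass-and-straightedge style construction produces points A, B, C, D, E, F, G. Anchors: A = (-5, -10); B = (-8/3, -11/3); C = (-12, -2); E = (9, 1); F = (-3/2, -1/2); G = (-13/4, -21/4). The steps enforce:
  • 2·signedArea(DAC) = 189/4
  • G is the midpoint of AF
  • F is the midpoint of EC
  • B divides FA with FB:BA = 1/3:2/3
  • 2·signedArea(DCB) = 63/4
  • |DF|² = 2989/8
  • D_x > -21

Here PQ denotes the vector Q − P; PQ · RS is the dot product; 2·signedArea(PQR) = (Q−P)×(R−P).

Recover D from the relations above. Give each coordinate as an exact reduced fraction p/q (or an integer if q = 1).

D = (-83/4, 5/4)

1. D_x = -83/4  [2·signedArea(DAC) = 189/4 ∩ 2·signedArea(DCB) = 63/4]
2. D_y = 5/4  [2·signedArea(DAC) = 189/4 ∩ 2·signedArea(DCB) = 63/4]
   → D = (-83/4, 5/4)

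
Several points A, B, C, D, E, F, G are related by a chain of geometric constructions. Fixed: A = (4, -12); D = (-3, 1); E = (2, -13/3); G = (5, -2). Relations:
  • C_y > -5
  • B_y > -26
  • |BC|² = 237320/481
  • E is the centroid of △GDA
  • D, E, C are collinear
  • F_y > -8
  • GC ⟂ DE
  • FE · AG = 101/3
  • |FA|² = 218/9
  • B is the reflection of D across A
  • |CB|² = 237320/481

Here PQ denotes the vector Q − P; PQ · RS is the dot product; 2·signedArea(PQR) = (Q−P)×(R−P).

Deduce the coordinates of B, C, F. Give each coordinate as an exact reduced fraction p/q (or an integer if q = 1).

B = (11, -25)
C = (1077/481, -2207/481)
F = (5/3, -23/3)

1. B_x = 11  [B is the reflection of D across A]
2. B_y = -25  [B is the reflection of D across A]
   → B = (11, -25)
3. C_x = 1077/481  [D, E, C are collinear ∩ GC ⟂ DE]
4. C_y = -2207/481  [D, E, C are collinear ∩ GC ⟂ DE]
   → C = (1077/481, -2207/481)
5. F_x = 5/3  [line -1·x + -10·y + -75 = 0 ∩ |FA|² = 218/9]
6. F_y = -23/3  [line -1·x + -10·y + -75 = 0 ∩ |FA|² = 218/9]
   → F = (5/3, -23/3)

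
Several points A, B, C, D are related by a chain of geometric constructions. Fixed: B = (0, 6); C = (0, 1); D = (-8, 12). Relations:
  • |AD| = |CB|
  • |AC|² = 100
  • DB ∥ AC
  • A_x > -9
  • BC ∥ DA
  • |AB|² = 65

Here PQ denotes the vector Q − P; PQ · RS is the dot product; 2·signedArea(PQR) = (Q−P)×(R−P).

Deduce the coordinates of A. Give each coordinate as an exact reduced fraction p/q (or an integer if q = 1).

1. A_x = -8  [DB ∥ AC ∩ BC ∥ DA]
2. A_y = 7  [DB ∥ AC ∩ BC ∥ DA]
   → A = (-8, 7)

A = (-8, 7)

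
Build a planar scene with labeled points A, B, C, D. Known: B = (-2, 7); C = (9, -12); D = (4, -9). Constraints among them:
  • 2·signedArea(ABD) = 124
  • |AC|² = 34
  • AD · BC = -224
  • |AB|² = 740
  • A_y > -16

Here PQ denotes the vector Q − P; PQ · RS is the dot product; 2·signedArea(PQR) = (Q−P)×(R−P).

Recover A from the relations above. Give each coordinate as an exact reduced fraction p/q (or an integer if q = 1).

1. A_x = 14  [AD · BC = -224 ∩ 2·signedArea(ABD) = 124]
2. A_y = -15  [AD · BC = -224 ∩ 2·signedArea(ABD) = 124]
   → A = (14, -15)

A = (14, -15)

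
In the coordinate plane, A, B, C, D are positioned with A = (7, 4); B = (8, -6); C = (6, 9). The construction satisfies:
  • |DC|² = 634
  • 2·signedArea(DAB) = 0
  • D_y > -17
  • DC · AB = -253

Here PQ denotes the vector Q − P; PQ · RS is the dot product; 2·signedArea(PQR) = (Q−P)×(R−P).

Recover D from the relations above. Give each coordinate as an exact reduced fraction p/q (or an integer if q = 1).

D = (9, -16)

1. D_x = 9  [2·signedArea(DAB) = 0 ∩ DC · AB = -253]
2. D_y = -16  [2·signedArea(DAB) = 0 ∩ DC · AB = -253]
   → D = (9, -16)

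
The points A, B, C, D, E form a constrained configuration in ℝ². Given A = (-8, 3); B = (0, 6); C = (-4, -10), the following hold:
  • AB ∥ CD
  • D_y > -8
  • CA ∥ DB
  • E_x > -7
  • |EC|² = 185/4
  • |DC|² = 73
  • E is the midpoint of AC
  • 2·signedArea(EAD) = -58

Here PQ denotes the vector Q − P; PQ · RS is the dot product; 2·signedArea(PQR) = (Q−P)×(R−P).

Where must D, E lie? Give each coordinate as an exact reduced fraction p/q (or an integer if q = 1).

D = (4, -7)
E = (-6, -7/2)

1. D_x = 4  [CA ∥ DB ∩ AB ∥ CD]
2. D_y = -7  [CA ∥ DB ∩ AB ∥ CD]
   → D = (4, -7)
3. E_x = -6  [E is the midpoint of AC]
4. E_y = -7/2  [E is the midpoint of AC]
   → E = (-6, -7/2)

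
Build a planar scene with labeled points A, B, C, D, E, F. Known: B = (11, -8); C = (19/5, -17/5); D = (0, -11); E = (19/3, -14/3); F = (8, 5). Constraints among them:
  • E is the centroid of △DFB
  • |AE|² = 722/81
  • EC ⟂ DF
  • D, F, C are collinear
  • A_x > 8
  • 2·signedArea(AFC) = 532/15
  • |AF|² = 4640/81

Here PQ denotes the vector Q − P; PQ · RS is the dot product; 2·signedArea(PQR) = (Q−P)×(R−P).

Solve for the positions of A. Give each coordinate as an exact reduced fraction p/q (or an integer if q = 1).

1. A_x = 76/9  [line 42/5·x + -21/5·y + -245/3 = 0 ∩ |AE|² = 722/81]
2. A_y = -23/9  [line 42/5·x + -21/5·y + -245/3 = 0 ∩ |AE|² = 722/81]
   → A = (76/9, -23/9)

A = (76/9, -23/9)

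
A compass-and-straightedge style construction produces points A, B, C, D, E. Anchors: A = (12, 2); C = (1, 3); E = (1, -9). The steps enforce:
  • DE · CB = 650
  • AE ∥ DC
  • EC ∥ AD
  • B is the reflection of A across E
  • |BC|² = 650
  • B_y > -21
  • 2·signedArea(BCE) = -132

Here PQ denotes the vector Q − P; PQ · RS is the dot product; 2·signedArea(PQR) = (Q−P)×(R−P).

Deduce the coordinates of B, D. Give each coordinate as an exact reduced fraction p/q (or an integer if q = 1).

B = (-10, -20)
D = (12, 14)

1. B_x = -10  [B is the reflection of A across E]
2. B_y = -20  [B is the reflection of A across E]
   → B = (-10, -20)
3. D_x = 12  [AE ∥ DC ∩ EC ∥ AD]
4. D_y = 14  [AE ∥ DC ∩ EC ∥ AD]
   → D = (12, 14)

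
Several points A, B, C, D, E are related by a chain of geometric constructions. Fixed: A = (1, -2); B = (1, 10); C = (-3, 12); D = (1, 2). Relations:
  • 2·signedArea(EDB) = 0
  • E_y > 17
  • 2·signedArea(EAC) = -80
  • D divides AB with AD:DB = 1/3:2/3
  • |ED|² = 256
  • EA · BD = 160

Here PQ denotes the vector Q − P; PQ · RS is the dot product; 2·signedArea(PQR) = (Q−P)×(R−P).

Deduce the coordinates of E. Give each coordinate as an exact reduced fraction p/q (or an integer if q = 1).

1. E_x = 1  [2·signedArea(EDB) = 0 ∩ 2·signedArea(EAC) = -80]
2. E_y = 18  [2·signedArea(EDB) = 0 ∩ 2·signedArea(EAC) = -80]
   → E = (1, 18)

E = (1, 18)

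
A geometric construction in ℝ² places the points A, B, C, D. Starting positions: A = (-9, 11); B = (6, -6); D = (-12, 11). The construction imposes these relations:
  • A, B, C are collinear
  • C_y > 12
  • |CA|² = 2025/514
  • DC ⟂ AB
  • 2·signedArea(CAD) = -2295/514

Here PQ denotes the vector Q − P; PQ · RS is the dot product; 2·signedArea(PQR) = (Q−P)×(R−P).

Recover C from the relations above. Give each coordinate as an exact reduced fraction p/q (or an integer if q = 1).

C = (-5301/514, 6419/514)

1. C_x = -5301/514  [A, B, C are collinear ∩ DC ⟂ AB]
2. C_y = 6419/514  [A, B, C are collinear ∩ DC ⟂ AB]
   → C = (-5301/514, 6419/514)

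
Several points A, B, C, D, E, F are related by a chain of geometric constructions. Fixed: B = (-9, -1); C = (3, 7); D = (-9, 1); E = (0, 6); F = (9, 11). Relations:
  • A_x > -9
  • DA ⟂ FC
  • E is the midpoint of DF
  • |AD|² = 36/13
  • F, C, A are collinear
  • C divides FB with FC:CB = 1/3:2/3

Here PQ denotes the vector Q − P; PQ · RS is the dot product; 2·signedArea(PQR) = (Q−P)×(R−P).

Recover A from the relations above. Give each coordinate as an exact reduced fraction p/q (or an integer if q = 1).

1. A_x = -105/13  [F, C, A are collinear ∩ DA ⟂ FC]
2. A_y = -5/13  [F, C, A are collinear ∩ DA ⟂ FC]
   → A = (-105/13, -5/13)

A = (-105/13, -5/13)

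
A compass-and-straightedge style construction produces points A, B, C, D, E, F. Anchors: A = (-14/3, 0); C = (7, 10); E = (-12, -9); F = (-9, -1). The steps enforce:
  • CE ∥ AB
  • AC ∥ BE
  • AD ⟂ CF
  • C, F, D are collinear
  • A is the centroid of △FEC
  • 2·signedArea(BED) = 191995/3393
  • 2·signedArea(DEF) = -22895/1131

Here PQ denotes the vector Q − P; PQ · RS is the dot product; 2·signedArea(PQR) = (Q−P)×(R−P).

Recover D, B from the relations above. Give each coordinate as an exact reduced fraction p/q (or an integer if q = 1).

1. D_x = -6323/1131  [C, F, D are collinear ∩ AD ⟂ CF]
2. D_y = 1520/1131  [C, F, D are collinear ∩ AD ⟂ CF]
   → D = (-6323/1131, 1520/1131)
3. B_x = -71/3  [AC ∥ BE ∩ CE ∥ AB]
4. B_y = -19  [AC ∥ BE ∩ CE ∥ AB]
   → B = (-71/3, -19)

B = (-71/3, -19)
D = (-6323/1131, 1520/1131)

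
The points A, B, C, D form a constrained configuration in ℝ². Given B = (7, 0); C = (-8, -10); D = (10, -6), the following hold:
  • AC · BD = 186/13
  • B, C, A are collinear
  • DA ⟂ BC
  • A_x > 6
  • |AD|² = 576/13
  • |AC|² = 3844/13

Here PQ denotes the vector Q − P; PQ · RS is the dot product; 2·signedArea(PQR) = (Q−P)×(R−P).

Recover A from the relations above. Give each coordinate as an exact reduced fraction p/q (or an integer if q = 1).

A = (82/13, -6/13)

1. A_x = 82/13  [B, C, A are collinear ∩ DA ⟂ BC]
2. A_y = -6/13  [B, C, A are collinear ∩ DA ⟂ BC]
   → A = (82/13, -6/13)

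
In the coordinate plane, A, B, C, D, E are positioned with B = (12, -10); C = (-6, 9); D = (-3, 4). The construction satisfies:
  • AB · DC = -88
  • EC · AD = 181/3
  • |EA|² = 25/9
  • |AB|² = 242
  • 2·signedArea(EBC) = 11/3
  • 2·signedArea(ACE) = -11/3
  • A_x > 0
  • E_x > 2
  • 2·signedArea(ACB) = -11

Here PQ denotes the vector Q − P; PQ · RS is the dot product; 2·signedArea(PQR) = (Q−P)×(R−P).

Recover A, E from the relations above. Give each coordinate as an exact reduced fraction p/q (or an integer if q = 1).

1. A_x = 1  [2·signedArea(ACB) = -11 ∩ AB · DC = -88]
2. A_y = 1  [2·signedArea(ACB) = -11 ∩ AB · DC = -88]
   → A = (1, 1)
3. E_x = 7/3  [2·signedArea(ACE) = -11/3 ∩ 2·signedArea(EBC) = 11/3]
4. E_y = 0  [2·signedArea(ACE) = -11/3 ∩ 2·signedArea(EBC) = 11/3]
   → E = (7/3, 0)

A = (1, 1)
E = (7/3, 0)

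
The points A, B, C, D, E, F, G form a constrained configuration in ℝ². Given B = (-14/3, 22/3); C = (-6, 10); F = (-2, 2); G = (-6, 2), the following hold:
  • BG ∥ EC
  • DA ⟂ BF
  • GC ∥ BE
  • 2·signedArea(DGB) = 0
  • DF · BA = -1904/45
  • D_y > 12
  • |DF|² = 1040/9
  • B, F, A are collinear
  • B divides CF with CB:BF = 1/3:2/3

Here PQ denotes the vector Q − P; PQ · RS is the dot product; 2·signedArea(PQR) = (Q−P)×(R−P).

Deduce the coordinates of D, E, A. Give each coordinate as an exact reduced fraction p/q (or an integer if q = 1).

A = (-98/15, 166/15)
D = (-10/3, 38/3)
E = (-14/3, 46/3)

1. D_x = -10/3  [line -16/3·x + 4/3·y + -104/3 = 0 ∩ |DF|² = 1040/9]
2. D_y = 38/3  [line -16/3·x + 4/3·y + -104/3 = 0 ∩ |DF|² = 1040/9]
   → D = (-10/3, 38/3)
3. E_x = -14/3  [BG ∥ EC ∩ GC ∥ BE]
4. E_y = 46/3  [BG ∥ EC ∩ GC ∥ BE]
   → E = (-14/3, 46/3)
5. A_x = -98/15  [B, F, A are collinear ∩ DA ⟂ BF]
6. A_y = 166/15  [B, F, A are collinear ∩ DA ⟂ BF]
   → A = (-98/15, 166/15)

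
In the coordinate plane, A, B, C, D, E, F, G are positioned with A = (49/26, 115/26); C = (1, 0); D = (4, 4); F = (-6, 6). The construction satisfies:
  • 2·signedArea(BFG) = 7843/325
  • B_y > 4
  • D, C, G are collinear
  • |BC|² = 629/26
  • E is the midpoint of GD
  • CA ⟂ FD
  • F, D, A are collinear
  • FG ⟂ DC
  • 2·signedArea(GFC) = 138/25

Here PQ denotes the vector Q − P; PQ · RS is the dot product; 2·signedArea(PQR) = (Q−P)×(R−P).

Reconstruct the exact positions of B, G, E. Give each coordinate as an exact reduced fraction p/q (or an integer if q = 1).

1. G_x = 34/25  [D, C, G are collinear ∩ FG ⟂ DC]
2. G_y = 12/25  [D, C, G are collinear ∩ FG ⟂ DC]
   → G = (34/25, 12/25)
3. E_x = 67/25  [E is the midpoint of GD]
4. E_y = 56/25  [E is the midpoint of GD]
   → E = (67/25, 56/25)
5. B_x = -1/26  [line 138/25·x + 184/25·y + -11431/325 = 0 ∩ |BC|² = 629/26]
6. B_y = 125/26  [line 138/25·x + 184/25·y + -11431/325 = 0 ∩ |BC|² = 629/26]
   → B = (-1/26, 125/26)

B = (-1/26, 125/26)
E = (67/25, 56/25)
G = (34/25, 12/25)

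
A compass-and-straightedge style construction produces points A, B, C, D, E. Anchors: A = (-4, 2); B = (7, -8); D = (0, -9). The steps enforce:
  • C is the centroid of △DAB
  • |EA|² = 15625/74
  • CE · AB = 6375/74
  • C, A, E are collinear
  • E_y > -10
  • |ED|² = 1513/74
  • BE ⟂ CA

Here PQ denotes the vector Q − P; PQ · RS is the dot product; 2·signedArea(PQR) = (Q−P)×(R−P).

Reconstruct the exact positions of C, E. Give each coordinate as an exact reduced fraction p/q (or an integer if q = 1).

1. C_x = 1  [C is the centroid of △DAB]
2. C_y = -5  [C is the centroid of △DAB]
   → C = (1, -5)
3. E_x = 329/74  [C, A, E are collinear ∩ BE ⟂ CA]
4. E_y = -727/74  [C, A, E are collinear ∩ BE ⟂ CA]
   → E = (329/74, -727/74)

C = (1, -5)
E = (329/74, -727/74)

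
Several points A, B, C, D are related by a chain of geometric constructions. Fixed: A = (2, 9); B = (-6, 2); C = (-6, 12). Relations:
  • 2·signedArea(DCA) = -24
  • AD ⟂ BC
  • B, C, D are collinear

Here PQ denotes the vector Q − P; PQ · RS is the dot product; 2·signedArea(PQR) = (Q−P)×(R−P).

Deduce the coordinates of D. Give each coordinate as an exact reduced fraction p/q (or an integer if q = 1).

D = (-6, 9)

1. D_x = -6  [B, C, D are collinear ∩ AD ⟂ BC]
2. D_y = 9  [B, C, D are collinear ∩ AD ⟂ BC]
   → D = (-6, 9)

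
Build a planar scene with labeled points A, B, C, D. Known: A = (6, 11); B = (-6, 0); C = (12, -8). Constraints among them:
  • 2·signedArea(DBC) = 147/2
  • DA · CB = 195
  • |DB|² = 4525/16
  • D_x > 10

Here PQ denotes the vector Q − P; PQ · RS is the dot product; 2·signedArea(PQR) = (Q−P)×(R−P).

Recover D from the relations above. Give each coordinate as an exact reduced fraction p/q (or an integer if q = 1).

D = (21/2, -13/4)

1. D_x = 21/2  [DA · CB = 195 ∩ 2·signedArea(DBC) = 147/2]
2. D_y = -13/4  [DA · CB = 195 ∩ 2·signedArea(DBC) = 147/2]
   → D = (21/2, -13/4)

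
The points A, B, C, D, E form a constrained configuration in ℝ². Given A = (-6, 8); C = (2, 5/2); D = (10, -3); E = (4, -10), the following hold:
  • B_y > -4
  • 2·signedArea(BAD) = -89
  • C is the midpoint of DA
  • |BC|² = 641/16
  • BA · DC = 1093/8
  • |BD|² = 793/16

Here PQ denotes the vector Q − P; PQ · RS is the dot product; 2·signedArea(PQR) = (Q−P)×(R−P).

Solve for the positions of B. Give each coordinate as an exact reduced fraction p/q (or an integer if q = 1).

1. B_x = 3  [BA · DC = 1093/8 ∩ 2·signedArea(BAD) = -89]
2. B_y = -15/4  [BA · DC = 1093/8 ∩ 2·signedArea(BAD) = -89]
   → B = (3, -15/4)

B = (3, -15/4)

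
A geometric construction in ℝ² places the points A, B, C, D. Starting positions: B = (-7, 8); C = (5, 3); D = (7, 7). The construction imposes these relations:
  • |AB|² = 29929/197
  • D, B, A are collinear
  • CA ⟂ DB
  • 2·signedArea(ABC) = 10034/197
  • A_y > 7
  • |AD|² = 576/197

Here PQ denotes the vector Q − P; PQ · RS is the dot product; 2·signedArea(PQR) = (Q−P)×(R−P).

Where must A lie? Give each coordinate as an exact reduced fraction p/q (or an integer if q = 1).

A = (1043/197, 1403/197)

1. A_x = 1043/197  [D, B, A are collinear ∩ CA ⟂ DB]
2. A_y = 1403/197  [D, B, A are collinear ∩ CA ⟂ DB]
   → A = (1043/197, 1403/197)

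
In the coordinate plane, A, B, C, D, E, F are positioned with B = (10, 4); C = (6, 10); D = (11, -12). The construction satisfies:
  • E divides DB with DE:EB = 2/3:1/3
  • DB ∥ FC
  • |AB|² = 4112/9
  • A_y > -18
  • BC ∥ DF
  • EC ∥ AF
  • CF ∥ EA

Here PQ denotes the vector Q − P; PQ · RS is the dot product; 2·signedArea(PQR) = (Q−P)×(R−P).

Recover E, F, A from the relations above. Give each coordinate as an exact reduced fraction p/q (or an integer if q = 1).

A = (34/3, -52/3)
E = (31/3, -4/3)
F = (7, -6)

1. E_x = 31/3  [E divides DB with DE:EB = 2/3:1/3]
2. E_y = -4/3  [E divides DB with DE:EB = 2/3:1/3]
   → E = (31/3, -4/3)
3. F_x = 7  [DB ∥ FC ∩ BC ∥ DF]
4. F_y = -6  [DB ∥ FC ∩ BC ∥ DF]
   → F = (7, -6)
5. A_x = 34/3  [EC ∥ AF ∩ CF ∥ EA]
6. A_y = -52/3  [EC ∥ AF ∩ CF ∥ EA]
   → A = (34/3, -52/3)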